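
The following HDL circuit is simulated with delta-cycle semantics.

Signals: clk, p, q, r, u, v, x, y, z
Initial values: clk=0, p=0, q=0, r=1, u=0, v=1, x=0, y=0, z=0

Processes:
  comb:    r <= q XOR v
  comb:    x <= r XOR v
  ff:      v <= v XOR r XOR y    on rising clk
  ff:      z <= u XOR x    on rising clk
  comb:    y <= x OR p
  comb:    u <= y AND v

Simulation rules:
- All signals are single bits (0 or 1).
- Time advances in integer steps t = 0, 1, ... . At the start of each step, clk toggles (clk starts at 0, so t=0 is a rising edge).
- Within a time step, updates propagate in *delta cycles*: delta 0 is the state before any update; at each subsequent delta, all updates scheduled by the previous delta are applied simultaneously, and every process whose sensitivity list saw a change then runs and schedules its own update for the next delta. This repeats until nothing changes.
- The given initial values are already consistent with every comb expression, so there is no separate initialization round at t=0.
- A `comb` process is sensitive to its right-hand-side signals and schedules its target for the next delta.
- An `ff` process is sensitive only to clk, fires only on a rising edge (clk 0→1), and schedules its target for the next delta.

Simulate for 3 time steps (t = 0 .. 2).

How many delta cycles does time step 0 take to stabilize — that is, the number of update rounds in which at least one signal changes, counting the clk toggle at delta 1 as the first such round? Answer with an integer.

5

t0.Δ0 p=0 x=0 y=0 u=0 r=1 clk=0 q=0 v=1 z=0
t0.Δ1 p=0 x=0 y=0 u=0 r=1 clk=1 q=0 v=1 z=0
t0.Δ2 p=0 x=0 y=0 u=0 r=1 clk=1 q=0 v=0 z=0
t0.Δ3 p=0 x=1 y=0 u=0 r=0 clk=1 q=0 v=0 z=0
t0.Δ4 p=0 x=0 y=1 u=0 r=0 clk=1 q=0 v=0 z=0
t0.Δ5 p=0 x=0 y=0 u=0 r=0 clk=1 q=0 v=0 z=0
t1.Δ0 p=0 x=0 y=0 u=0 r=0 clk=1 q=0 v=0 z=0
t1.Δ1 p=0 x=0 y=0 u=0 r=0 clk=0 q=0 v=0 z=0
t2.Δ0 p=0 x=0 y=0 u=0 r=0 clk=0 q=0 v=0 z=0
t2.Δ1 p=0 x=0 y=0 u=0 r=0 clk=1 q=0 v=0 z=0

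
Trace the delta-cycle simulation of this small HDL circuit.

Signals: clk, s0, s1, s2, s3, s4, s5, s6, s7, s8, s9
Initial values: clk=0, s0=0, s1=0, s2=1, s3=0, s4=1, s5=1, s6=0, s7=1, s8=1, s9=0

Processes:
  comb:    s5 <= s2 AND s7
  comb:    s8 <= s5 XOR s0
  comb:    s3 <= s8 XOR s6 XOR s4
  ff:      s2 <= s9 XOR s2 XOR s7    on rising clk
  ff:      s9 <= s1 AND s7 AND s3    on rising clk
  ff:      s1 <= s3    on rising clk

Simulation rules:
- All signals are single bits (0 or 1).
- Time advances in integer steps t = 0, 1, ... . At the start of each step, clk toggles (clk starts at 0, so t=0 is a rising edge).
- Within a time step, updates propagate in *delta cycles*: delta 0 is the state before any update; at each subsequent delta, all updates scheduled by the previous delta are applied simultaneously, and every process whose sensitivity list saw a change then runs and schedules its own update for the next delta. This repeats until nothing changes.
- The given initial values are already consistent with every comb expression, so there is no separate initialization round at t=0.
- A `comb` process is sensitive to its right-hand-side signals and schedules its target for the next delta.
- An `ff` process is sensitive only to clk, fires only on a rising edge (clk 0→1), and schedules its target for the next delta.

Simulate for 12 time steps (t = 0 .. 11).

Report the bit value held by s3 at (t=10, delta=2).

1

t=0 Δ0: clk=0 s7=1 s4=1 s5=1 s0=0 s3=0 s9=0 s6=0 s2=1 s8=1 s1=0
  Δ1: clk:0→1
  Δ2: s2:1→0
  Δ3: s5:1→0
  Δ4: s8:1→0
  Δ5: s3:0→1
  (5Δ to stable)
t=1 Δ0: clk=1 s7=1 s4=1 s5=0 s0=0 s3=1 s9=0 s6=0 s2=0 s8=0 s1=0
  Δ1: clk:1→0
  (1Δ to stable)
t=2 Δ0: clk=0 s7=1 s4=1 s5=0 s0=0 s3=1 s9=0 s6=0 s2=0 s8=0 s1=0
  Δ1: clk:0→1
  Δ2: s2:0→1, s1:0→1
  Δ3: s5:0→1
  Δ4: s8:0→1
  Δ5: s3:1→0
  (5Δ to stable)
t=3 Δ0: clk=1 s7=1 s4=1 s5=1 s0=0 s3=0 s9=0 s6=0 s2=1 s8=1 s1=1
  Δ1: clk:1→0
  (1Δ to stable)
t=4 Δ0: clk=0 s7=1 s4=1 s5=1 s0=0 s3=0 s9=0 s6=0 s2=1 s8=1 s1=1
  Δ1: clk:0→1
  Δ2: s2:1→0, s1:1→0
  Δ3: s5:1→0
  Δ4: s8:1→0
  Δ5: s3:0→1
  (5Δ to stable)
t=5 Δ0: clk=1 s7=1 s4=1 s5=0 s0=0 s3=1 s9=0 s6=0 s2=0 s8=0 s1=0
  Δ1: clk:1→0
  (1Δ to stable)
t=6 Δ0: clk=0 s7=1 s4=1 s5=0 s0=0 s3=1 s9=0 s6=0 s2=0 s8=0 s1=0
  Δ1: clk:0→1
  Δ2: s2:0→1, s1:0→1
  Δ3: s5:0→1
  Δ4: s8:0→1
  Δ5: s3:1→0
  (5Δ to stable)
t=7 Δ0: clk=1 s7=1 s4=1 s5=1 s0=0 s3=0 s9=0 s6=0 s2=1 s8=1 s1=1
  Δ1: clk:1→0
  (1Δ to stable)
t=8 Δ0: clk=0 s7=1 s4=1 s5=1 s0=0 s3=0 s9=0 s6=0 s2=1 s8=1 s1=1
  Δ1: clk:0→1
  Δ2: s2:1→0, s1:1→0
  Δ3: s5:1→0
  Δ4: s8:1→0
  Δ5: s3:0→1
  (5Δ to stable)
t=9 Δ0: clk=1 s7=1 s4=1 s5=0 s0=0 s3=1 s9=0 s6=0 s2=0 s8=0 s1=0
  Δ1: clk:1→0
  (1Δ to stable)
t=10 Δ0: clk=0 s7=1 s4=1 s5=0 s0=0 s3=1 s9=0 s6=0 s2=0 s8=0 s1=0
  Δ1: clk:0→1
  Δ2: s2:0→1, s1:0→1
  Δ3: s5:0→1
  Δ4: s8:0→1
  Δ5: s3:1→0
  (5Δ to stable)
t=11 Δ0: clk=1 s7=1 s4=1 s5=1 s0=0 s3=0 s9=0 s6=0 s2=1 s8=1 s1=1
  Δ1: clk:1→0
  (1Δ to stable)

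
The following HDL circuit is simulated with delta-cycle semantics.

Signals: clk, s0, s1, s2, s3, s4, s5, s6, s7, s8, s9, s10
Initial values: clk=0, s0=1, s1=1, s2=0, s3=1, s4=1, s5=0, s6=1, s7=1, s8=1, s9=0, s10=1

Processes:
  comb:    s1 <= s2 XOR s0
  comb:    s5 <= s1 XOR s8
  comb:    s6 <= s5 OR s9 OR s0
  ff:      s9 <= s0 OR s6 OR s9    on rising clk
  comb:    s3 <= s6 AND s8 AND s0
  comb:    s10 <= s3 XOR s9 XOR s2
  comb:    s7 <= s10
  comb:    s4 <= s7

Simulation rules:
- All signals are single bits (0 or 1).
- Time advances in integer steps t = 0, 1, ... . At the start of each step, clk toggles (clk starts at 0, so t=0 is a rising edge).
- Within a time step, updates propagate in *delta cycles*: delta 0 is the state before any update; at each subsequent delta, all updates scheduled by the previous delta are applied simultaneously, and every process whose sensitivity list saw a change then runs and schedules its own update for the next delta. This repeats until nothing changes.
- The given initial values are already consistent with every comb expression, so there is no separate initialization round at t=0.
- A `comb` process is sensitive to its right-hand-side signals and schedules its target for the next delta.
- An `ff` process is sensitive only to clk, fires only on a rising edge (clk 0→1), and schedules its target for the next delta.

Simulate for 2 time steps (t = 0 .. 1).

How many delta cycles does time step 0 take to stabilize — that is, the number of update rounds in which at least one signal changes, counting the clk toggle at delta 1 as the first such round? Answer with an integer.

t=0 Δ0: s0=1 s10=1 s3=1 s1=1 s4=1 s2=0 s7=1 s5=0 s8=1 clk=0 s9=0 s6=1
  Δ1: clk:0→1
  Δ2: s9:0→1
  Δ3: s10:1→0
  Δ4: s7:1→0
  Δ5: s4:1→0
  (5Δ to stable)
t=1 Δ0: s0=1 s10=0 s3=1 s1=1 s4=0 s2=0 s7=0 s5=0 s8=1 clk=1 s9=1 s6=1
  Δ1: clk:1→0
  (1Δ to stable)

5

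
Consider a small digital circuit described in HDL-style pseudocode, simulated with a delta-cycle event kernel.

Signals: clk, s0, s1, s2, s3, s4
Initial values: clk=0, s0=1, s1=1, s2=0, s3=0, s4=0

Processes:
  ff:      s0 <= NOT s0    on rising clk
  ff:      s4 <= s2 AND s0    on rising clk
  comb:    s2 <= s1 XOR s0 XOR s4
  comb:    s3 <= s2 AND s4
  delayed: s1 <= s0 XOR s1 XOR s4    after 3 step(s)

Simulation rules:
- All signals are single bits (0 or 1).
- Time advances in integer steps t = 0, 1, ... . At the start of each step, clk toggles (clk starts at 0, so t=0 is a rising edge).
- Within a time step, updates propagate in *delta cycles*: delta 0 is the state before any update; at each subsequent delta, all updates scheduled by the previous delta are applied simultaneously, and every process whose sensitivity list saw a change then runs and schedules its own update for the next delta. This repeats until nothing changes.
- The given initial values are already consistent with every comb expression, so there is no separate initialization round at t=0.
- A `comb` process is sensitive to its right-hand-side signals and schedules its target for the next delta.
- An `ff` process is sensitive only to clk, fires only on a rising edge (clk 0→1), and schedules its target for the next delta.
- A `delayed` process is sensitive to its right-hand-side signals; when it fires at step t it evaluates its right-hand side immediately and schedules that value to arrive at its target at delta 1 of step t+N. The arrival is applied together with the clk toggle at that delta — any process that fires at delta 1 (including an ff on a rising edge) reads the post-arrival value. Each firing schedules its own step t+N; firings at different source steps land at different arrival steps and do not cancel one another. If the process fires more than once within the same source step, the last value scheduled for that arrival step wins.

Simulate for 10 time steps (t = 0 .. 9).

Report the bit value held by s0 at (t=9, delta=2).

0

t0.Δ0 s1=1 clk=0 s2=0 s3=0 s0=1 s4=0
t0.Δ1 s1=1 clk=1 s2=0 s3=0 s0=1 s4=0
t0.Δ2 s1=1 clk=1 s2=0 s3=0 s0=0 s4=0
t0.Δ3 s1=1 clk=1 s2=1 s3=0 s0=0 s4=0
t1.Δ0 s1=1 clk=1 s2=1 s3=0 s0=0 s4=0
t1.Δ1 s1=1 clk=0 s2=1 s3=0 s0=0 s4=0
t2.Δ0 s1=1 clk=0 s2=1 s3=0 s0=0 s4=0
t2.Δ1 s1=1 clk=1 s2=1 s3=0 s0=0 s4=0
t2.Δ2 s1=1 clk=1 s2=1 s3=0 s0=1 s4=0
t2.Δ3 s1=1 clk=1 s2=0 s3=0 s0=1 s4=0
t3.Δ0 s1=1 clk=1 s2=0 s3=0 s0=1 s4=0
t3.Δ1 s1=1 clk=0 s2=0 s3=0 s0=1 s4=0
t4.Δ0 s1=1 clk=0 s2=0 s3=0 s0=1 s4=0
t4.Δ1 s1=1 clk=1 s2=0 s3=0 s0=1 s4=0
t4.Δ2 s1=1 clk=1 s2=0 s3=0 s0=0 s4=0
t4.Δ3 s1=1 clk=1 s2=1 s3=0 s0=0 s4=0
t5.Δ0 s1=1 clk=1 s2=1 s3=0 s0=0 s4=0
t5.Δ1 s1=0 clk=0 s2=1 s3=0 s0=0 s4=0
t5.Δ2 s1=0 clk=0 s2=0 s3=0 s0=0 s4=0
t6.Δ0 s1=0 clk=0 s2=0 s3=0 s0=0 s4=0
t6.Δ1 s1=0 clk=1 s2=0 s3=0 s0=0 s4=0
t6.Δ2 s1=0 clk=1 s2=0 s3=0 s0=1 s4=0
t6.Δ3 s1=0 clk=1 s2=1 s3=0 s0=1 s4=0
t7.Δ0 s1=0 clk=1 s2=1 s3=0 s0=1 s4=0
t7.Δ1 s1=1 clk=0 s2=1 s3=0 s0=1 s4=0
t7.Δ2 s1=1 clk=0 s2=0 s3=0 s0=1 s4=0
t8.Δ0 s1=1 clk=0 s2=0 s3=0 s0=1 s4=0
t8.Δ1 s1=0 clk=1 s2=0 s3=0 s0=1 s4=0
t8.Δ2 s1=0 clk=1 s2=1 s3=0 s0=0 s4=0
t8.Δ3 s1=0 clk=1 s2=0 s3=0 s0=0 s4=0
t9.Δ0 s1=0 clk=1 s2=0 s3=0 s0=0 s4=0
t9.Δ1 s1=1 clk=0 s2=0 s3=0 s0=0 s4=0
t9.Δ2 s1=1 clk=0 s2=1 s3=0 s0=0 s4=0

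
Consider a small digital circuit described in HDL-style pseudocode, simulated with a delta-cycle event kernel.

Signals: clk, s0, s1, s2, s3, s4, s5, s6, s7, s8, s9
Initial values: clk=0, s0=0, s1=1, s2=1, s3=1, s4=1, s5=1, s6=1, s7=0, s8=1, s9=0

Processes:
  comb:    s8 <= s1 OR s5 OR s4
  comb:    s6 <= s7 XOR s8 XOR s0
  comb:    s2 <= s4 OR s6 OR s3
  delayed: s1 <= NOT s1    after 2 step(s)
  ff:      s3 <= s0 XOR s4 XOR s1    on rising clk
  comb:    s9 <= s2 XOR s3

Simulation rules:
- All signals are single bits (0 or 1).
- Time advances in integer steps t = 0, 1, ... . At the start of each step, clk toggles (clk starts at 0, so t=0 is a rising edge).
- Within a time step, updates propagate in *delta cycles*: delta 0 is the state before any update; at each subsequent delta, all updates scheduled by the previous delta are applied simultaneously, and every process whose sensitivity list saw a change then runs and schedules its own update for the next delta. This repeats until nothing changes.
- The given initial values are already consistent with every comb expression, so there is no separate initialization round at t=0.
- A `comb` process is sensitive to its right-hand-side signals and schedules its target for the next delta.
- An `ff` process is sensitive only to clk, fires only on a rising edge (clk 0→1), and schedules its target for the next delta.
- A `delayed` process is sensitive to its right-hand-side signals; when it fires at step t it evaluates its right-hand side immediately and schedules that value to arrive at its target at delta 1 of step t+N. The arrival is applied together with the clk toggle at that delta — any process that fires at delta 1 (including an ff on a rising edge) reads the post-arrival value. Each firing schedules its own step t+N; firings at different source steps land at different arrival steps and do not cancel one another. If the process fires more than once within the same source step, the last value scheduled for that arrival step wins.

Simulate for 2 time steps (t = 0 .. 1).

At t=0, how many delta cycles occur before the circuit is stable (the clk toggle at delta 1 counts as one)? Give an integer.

t=0 Δ0: s5=1 s3=1 s6=1 s0=0 s2=1 s9=0 s4=1 s7=0 s1=1 clk=0 s8=1
  Δ1: clk:0→1
  Δ2: s3:1→0
  Δ3: s9:0→1
  (3Δ to stable)
t=1 Δ0: s5=1 s3=0 s6=1 s0=0 s2=1 s9=1 s4=1 s7=0 s1=1 clk=1 s8=1
  Δ1: clk:1→0
  (1Δ to stable)

3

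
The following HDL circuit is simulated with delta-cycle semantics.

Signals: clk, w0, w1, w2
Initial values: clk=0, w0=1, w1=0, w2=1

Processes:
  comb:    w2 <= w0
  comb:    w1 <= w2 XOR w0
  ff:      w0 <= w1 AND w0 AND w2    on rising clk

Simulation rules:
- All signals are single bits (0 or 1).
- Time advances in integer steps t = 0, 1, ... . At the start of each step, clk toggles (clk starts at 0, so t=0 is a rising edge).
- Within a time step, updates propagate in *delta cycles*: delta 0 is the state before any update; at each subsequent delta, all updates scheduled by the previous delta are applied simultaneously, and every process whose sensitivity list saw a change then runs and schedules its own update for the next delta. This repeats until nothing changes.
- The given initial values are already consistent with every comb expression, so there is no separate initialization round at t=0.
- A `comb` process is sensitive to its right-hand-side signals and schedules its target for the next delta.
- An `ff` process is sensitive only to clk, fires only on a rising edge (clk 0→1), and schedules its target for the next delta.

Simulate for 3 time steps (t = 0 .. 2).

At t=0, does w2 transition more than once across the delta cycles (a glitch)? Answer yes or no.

t0.Δ0 w2=1 w0=1 clk=0 w1=0
t0.Δ1 w2=1 w0=1 clk=1 w1=0
t0.Δ2 w2=1 w0=0 clk=1 w1=0
t0.Δ3 w2=0 w0=0 clk=1 w1=1
t0.Δ4 w2=0 w0=0 clk=1 w1=0
t1.Δ0 w2=0 w0=0 clk=1 w1=0
t1.Δ1 w2=0 w0=0 clk=0 w1=0
t2.Δ0 w2=0 w0=0 clk=0 w1=0
t2.Δ1 w2=0 w0=0 clk=1 w1=0

no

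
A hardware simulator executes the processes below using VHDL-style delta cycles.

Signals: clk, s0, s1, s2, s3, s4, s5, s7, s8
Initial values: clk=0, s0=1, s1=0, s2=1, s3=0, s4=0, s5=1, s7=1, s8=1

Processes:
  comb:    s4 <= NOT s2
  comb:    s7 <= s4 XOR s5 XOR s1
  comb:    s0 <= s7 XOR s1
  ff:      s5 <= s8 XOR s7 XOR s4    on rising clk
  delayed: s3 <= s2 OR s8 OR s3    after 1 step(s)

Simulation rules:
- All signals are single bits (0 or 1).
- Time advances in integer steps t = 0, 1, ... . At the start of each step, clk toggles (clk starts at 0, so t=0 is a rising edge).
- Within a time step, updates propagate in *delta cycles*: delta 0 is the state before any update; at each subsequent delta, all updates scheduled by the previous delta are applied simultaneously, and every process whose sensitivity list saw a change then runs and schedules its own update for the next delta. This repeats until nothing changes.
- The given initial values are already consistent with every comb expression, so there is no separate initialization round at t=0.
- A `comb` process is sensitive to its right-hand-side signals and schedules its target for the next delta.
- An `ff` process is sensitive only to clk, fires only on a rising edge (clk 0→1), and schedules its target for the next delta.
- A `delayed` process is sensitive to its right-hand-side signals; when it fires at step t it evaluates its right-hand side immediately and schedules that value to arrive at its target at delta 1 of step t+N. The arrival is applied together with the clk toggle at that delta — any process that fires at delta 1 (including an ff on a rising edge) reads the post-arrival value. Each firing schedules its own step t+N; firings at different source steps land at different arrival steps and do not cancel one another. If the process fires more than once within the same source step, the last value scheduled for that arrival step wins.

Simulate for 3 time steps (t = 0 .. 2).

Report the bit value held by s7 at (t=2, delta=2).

t0.Δ0 s0=1 s3=0 s2=1 s5=1 clk=0 s7=1 s4=0 s8=1 s1=0
t0.Δ1 s0=1 s3=0 s2=1 s5=1 clk=1 s7=1 s4=0 s8=1 s1=0
t0.Δ2 s0=1 s3=0 s2=1 s5=0 clk=1 s7=1 s4=0 s8=1 s1=0
t0.Δ3 s0=1 s3=0 s2=1 s5=0 clk=1 s7=0 s4=0 s8=1 s1=0
t0.Δ4 s0=0 s3=0 s2=1 s5=0 clk=1 s7=0 s4=0 s8=1 s1=0
t1.Δ0 s0=0 s3=0 s2=1 s5=0 clk=1 s7=0 s4=0 s8=1 s1=0
t1.Δ1 s0=0 s3=0 s2=1 s5=0 clk=0 s7=0 s4=0 s8=1 s1=0
t2.Δ0 s0=0 s3=0 s2=1 s5=0 clk=0 s7=0 s4=0 s8=1 s1=0
t2.Δ1 s0=0 s3=0 s2=1 s5=0 clk=1 s7=0 s4=0 s8=1 s1=0
t2.Δ2 s0=0 s3=0 s2=1 s5=1 clk=1 s7=0 s4=0 s8=1 s1=0
t2.Δ3 s0=0 s3=0 s2=1 s5=1 clk=1 s7=1 s4=0 s8=1 s1=0
t2.Δ4 s0=1 s3=0 s2=1 s5=1 clk=1 s7=1 s4=0 s8=1 s1=0

0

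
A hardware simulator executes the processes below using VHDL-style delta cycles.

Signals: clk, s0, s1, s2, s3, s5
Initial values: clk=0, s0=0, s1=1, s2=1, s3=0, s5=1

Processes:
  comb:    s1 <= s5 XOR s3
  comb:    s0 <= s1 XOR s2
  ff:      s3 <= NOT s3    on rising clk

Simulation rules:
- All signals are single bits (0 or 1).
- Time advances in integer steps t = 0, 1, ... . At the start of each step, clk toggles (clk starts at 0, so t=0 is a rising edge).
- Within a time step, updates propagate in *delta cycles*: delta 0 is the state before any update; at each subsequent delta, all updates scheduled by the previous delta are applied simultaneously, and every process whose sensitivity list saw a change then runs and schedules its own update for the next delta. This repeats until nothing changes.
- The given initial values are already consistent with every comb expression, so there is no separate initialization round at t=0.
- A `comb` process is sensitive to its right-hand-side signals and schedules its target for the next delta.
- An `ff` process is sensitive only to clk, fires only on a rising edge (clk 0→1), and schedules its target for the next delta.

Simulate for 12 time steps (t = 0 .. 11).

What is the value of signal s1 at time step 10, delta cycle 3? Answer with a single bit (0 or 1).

[bits: s0,s5,s3,s1,clk,s2]
t=0: Δ0=010101 Δ1=010111 Δ2=011111 Δ3=011011 Δ4=111011 | 4Δ
t=1: Δ0=111011 Δ1=111001 | 1Δ
t=2: Δ0=111001 Δ1=111011 Δ2=110011 Δ3=110111 Δ4=010111 | 4Δ
t=3: Δ0=010111 Δ1=010101 | 1Δ
t=4: Δ0=010101 Δ1=010111 Δ2=011111 Δ3=011011 Δ4=111011 | 4Δ
t=5: Δ0=111011 Δ1=111001 | 1Δ
t=6: Δ0=111001 Δ1=111011 Δ2=110011 Δ3=110111 Δ4=010111 | 4Δ
t=7: Δ0=010111 Δ1=010101 | 1Δ
t=8: Δ0=010101 Δ1=010111 Δ2=011111 Δ3=011011 Δ4=111011 | 4Δ
t=9: Δ0=111011 Δ1=111001 | 1Δ
t=10: Δ0=111001 Δ1=111011 Δ2=110011 Δ3=110111 Δ4=010111 | 4Δ
t=11: Δ0=010111 Δ1=010101 | 1Δ

1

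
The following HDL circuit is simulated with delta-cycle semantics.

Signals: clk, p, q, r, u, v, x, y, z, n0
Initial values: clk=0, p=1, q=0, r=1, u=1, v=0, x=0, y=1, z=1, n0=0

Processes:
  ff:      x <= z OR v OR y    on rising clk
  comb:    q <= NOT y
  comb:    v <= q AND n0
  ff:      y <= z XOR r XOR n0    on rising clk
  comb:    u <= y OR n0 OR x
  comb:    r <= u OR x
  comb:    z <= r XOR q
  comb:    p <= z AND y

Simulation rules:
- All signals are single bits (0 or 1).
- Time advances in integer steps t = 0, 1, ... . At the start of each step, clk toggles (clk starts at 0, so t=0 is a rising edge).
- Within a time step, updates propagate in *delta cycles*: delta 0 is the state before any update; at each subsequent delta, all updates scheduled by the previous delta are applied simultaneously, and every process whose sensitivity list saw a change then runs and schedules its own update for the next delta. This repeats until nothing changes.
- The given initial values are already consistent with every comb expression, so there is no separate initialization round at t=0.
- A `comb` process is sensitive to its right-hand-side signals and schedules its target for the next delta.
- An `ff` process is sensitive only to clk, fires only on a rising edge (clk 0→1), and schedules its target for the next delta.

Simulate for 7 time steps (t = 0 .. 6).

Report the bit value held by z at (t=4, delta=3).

[bits: u,clk,q,y,x,n0,z,p,v,r]
t=0: Δ0=1001001101 Δ1=1101001101 Δ2=1100101101 Δ3=1110101001 Δ4=1110100001 | 4Δ
t=1: Δ0=1110100001 Δ1=1010100001 | 1Δ
t=2: Δ0=1010100001 Δ1=1110100001 Δ2=1111000001 Δ3=1101000001 Δ4=1101001001 Δ5=1101001101 | 5Δ
t=3: Δ0=1101001101 Δ1=1001001101 | 1Δ
t=4: Δ0=1001001101 Δ1=1101001101 Δ2=1100101101 Δ3=1110101001 Δ4=1110100001 | 4Δ
t=5: Δ0=1110100001 Δ1=1010100001 | 1Δ
t=6: Δ0=1010100001 Δ1=1110100001 Δ2=1111000001 Δ3=1101000001 Δ4=1101001001 Δ5=1101001101 | 5Δ

1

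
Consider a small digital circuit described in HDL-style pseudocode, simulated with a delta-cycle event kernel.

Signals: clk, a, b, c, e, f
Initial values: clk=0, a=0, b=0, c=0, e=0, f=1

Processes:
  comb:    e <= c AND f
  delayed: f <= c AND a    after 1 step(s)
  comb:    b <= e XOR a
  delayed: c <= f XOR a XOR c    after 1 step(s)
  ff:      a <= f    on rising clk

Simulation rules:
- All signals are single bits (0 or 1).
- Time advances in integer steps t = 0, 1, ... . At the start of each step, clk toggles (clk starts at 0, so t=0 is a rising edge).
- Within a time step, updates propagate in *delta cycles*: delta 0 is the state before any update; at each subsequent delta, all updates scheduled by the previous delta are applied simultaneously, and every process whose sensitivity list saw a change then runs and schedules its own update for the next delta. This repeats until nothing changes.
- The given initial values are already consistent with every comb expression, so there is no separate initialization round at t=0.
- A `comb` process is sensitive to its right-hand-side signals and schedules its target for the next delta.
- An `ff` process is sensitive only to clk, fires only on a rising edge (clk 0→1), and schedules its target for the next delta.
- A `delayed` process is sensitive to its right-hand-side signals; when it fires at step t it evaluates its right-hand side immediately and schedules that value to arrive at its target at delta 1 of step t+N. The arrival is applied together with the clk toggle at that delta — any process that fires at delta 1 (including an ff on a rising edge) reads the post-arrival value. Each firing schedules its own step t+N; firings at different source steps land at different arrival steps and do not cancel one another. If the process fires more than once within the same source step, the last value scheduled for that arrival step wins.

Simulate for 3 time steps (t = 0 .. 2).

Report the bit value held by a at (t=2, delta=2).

t=0 Δ0: a=0 e=0 c=0 b=0 clk=0 f=1
  Δ1: clk:0→1
  Δ2: a:0→1
  Δ3: b:0→1
  (3Δ to stable)
t=1 Δ0: a=1 e=0 c=0 b=1 clk=1 f=1
  Δ1: clk:1→0, f:1→0
  (1Δ to stable)
t=2 Δ0: a=1 e=0 c=0 b=1 clk=0 f=0
  Δ1: c:0→1, clk:0→1
  Δ2: a:1→0
  Δ3: b:1→0
  (3Δ to stable)

0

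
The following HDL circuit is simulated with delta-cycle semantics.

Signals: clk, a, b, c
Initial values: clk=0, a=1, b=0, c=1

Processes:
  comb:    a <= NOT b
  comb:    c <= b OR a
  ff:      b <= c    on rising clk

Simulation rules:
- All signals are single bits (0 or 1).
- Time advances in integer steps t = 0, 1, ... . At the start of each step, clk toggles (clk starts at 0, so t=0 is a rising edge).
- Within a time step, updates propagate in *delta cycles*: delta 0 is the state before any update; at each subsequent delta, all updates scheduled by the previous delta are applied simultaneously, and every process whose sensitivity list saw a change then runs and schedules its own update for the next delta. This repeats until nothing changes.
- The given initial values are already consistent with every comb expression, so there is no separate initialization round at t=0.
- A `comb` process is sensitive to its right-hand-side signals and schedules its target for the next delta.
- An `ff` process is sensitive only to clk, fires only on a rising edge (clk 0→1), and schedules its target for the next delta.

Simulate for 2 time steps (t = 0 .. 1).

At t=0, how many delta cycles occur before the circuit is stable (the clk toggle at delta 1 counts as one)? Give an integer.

t0.Δ0 c=1 clk=0 a=1 b=0
t0.Δ1 c=1 clk=1 a=1 b=0
t0.Δ2 c=1 clk=1 a=1 b=1
t0.Δ3 c=1 clk=1 a=0 b=1
t1.Δ0 c=1 clk=1 a=0 b=1
t1.Δ1 c=1 clk=0 a=0 b=1

3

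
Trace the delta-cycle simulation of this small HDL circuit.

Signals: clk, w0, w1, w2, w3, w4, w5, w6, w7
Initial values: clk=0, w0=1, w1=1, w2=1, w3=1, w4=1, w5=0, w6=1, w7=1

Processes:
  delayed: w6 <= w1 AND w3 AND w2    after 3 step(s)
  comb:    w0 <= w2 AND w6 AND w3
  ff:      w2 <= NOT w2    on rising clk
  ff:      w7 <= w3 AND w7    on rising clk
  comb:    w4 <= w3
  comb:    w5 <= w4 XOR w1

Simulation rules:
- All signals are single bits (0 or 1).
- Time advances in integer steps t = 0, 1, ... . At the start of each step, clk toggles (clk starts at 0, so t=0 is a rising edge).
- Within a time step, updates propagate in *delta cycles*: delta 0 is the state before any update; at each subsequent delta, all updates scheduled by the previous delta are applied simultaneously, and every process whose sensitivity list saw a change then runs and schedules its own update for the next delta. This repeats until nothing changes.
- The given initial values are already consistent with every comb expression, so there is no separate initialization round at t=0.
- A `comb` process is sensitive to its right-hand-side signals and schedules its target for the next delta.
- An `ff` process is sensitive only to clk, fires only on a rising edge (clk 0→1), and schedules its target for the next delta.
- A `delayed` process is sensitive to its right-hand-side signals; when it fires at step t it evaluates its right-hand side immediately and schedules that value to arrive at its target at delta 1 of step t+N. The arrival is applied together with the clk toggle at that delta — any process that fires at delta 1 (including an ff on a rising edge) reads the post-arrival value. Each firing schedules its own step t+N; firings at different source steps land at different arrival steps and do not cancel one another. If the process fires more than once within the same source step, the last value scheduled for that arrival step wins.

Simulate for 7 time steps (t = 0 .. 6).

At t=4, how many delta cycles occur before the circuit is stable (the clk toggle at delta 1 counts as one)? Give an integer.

2

t0.Δ0 w6=1 w0=1 w2=1 w5=0 w4=1 w7=1 w3=1 clk=0 w1=1
t0.Δ1 w6=1 w0=1 w2=1 w5=0 w4=1 w7=1 w3=1 clk=1 w1=1
t0.Δ2 w6=1 w0=1 w2=0 w5=0 w4=1 w7=1 w3=1 clk=1 w1=1
t0.Δ3 w6=1 w0=0 w2=0 w5=0 w4=1 w7=1 w3=1 clk=1 w1=1
t1.Δ0 w6=1 w0=0 w2=0 w5=0 w4=1 w7=1 w3=1 clk=1 w1=1
t1.Δ1 w6=1 w0=0 w2=0 w5=0 w4=1 w7=1 w3=1 clk=0 w1=1
t2.Δ0 w6=1 w0=0 w2=0 w5=0 w4=1 w7=1 w3=1 clk=0 w1=1
t2.Δ1 w6=1 w0=0 w2=0 w5=0 w4=1 w7=1 w3=1 clk=1 w1=1
t2.Δ2 w6=1 w0=0 w2=1 w5=0 w4=1 w7=1 w3=1 clk=1 w1=1
t2.Δ3 w6=1 w0=1 w2=1 w5=0 w4=1 w7=1 w3=1 clk=1 w1=1
t3.Δ0 w6=1 w0=1 w2=1 w5=0 w4=1 w7=1 w3=1 clk=1 w1=1
t3.Δ1 w6=0 w0=1 w2=1 w5=0 w4=1 w7=1 w3=1 clk=0 w1=1
t3.Δ2 w6=0 w0=0 w2=1 w5=0 w4=1 w7=1 w3=1 clk=0 w1=1
t4.Δ0 w6=0 w0=0 w2=1 w5=0 w4=1 w7=1 w3=1 clk=0 w1=1
t4.Δ1 w6=0 w0=0 w2=1 w5=0 w4=1 w7=1 w3=1 clk=1 w1=1
t4.Δ2 w6=0 w0=0 w2=0 w5=0 w4=1 w7=1 w3=1 clk=1 w1=1
t5.Δ0 w6=0 w0=0 w2=0 w5=0 w4=1 w7=1 w3=1 clk=1 w1=1
t5.Δ1 w6=1 w0=0 w2=0 w5=0 w4=1 w7=1 w3=1 clk=0 w1=1
t6.Δ0 w6=1 w0=0 w2=0 w5=0 w4=1 w7=1 w3=1 clk=0 w1=1
t6.Δ1 w6=1 w0=0 w2=0 w5=0 w4=1 w7=1 w3=1 clk=1 w1=1
t6.Δ2 w6=1 w0=0 w2=1 w5=0 w4=1 w7=1 w3=1 clk=1 w1=1
t6.Δ3 w6=1 w0=1 w2=1 w5=0 w4=1 w7=1 w3=1 clk=1 w1=1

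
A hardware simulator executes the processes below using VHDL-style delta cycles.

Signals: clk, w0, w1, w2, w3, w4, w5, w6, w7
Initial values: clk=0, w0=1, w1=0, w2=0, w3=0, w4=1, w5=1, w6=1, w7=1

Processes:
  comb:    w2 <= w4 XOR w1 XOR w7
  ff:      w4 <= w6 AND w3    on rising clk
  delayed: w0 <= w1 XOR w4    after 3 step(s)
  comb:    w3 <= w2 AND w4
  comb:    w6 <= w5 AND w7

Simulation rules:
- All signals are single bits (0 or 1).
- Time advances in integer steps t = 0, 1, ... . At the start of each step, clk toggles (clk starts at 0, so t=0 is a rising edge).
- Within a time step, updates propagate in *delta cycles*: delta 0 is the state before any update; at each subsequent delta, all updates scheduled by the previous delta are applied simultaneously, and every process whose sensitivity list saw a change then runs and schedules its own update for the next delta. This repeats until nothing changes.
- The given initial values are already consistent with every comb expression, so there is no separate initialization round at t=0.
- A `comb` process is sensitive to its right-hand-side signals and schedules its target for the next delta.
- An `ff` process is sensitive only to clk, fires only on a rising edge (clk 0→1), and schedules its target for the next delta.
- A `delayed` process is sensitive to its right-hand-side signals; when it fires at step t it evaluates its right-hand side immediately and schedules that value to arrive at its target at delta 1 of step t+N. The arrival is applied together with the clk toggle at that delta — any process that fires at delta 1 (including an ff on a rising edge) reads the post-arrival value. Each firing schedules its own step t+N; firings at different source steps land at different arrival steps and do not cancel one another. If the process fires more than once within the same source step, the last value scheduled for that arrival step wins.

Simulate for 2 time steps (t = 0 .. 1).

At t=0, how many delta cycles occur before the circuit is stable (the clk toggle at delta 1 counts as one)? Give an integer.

3

t0.Δ0 w3=0 w5=1 w7=1 w1=0 w4=1 w2=0 w6=1 w0=1 clk=0
t0.Δ1 w3=0 w5=1 w7=1 w1=0 w4=1 w2=0 w6=1 w0=1 clk=1
t0.Δ2 w3=0 w5=1 w7=1 w1=0 w4=0 w2=0 w6=1 w0=1 clk=1
t0.Δ3 w3=0 w5=1 w7=1 w1=0 w4=0 w2=1 w6=1 w0=1 clk=1
t1.Δ0 w3=0 w5=1 w7=1 w1=0 w4=0 w2=1 w6=1 w0=1 clk=1
t1.Δ1 w3=0 w5=1 w7=1 w1=0 w4=0 w2=1 w6=1 w0=1 clk=0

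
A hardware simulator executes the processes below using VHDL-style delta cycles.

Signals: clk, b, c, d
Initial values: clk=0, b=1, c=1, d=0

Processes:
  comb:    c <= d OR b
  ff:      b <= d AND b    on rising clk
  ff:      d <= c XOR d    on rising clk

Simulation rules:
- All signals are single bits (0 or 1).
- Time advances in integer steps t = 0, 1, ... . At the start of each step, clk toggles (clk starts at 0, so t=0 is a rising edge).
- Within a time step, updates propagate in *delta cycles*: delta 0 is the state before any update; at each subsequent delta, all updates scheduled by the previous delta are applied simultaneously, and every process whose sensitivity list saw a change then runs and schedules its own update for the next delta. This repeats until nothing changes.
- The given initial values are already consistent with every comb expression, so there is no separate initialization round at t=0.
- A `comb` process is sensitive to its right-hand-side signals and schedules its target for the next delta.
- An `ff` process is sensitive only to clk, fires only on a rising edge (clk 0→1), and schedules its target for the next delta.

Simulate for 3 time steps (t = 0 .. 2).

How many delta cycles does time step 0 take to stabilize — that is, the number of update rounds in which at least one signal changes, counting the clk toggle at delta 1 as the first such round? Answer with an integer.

2

t0.Δ0 c=1 b=1 d=0 clk=0
t0.Δ1 c=1 b=1 d=0 clk=1
t0.Δ2 c=1 b=0 d=1 clk=1
t1.Δ0 c=1 b=0 d=1 clk=1
t1.Δ1 c=1 b=0 d=1 clk=0
t2.Δ0 c=1 b=0 d=1 clk=0
t2.Δ1 c=1 b=0 d=1 clk=1
t2.Δ2 c=1 b=0 d=0 clk=1
t2.Δ3 c=0 b=0 d=0 clk=1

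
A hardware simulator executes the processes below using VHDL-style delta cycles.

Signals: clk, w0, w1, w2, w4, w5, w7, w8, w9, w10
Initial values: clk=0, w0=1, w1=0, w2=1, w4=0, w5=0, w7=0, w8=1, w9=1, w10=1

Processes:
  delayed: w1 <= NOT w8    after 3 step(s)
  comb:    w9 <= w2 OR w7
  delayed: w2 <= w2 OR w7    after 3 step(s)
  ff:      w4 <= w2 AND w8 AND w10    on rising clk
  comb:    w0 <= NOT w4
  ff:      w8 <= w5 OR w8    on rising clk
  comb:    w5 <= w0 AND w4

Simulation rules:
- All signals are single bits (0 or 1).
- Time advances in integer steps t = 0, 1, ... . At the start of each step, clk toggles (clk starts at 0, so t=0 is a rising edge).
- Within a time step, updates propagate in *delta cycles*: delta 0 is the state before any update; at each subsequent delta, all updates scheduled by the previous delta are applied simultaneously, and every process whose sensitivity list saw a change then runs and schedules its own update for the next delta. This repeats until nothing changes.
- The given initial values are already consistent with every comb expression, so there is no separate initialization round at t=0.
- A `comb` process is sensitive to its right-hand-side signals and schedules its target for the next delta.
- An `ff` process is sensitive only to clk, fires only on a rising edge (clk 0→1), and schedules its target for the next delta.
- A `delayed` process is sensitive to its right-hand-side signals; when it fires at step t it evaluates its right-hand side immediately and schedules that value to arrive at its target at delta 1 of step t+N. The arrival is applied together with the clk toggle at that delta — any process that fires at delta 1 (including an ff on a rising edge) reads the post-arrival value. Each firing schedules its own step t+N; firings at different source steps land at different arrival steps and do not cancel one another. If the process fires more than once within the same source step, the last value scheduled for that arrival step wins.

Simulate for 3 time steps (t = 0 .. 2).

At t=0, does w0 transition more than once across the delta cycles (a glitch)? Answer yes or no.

[bits: clk,w9,w8,w5,w7,w4,w2,w1,w10,w0]
t=0: Δ0=0110001011 Δ1=1110001011 Δ2=1110011011 Δ3=1111011010 Δ4=1110011010 | 4Δ
t=1: Δ0=1110011010 Δ1=0110011010 | 1Δ
t=2: Δ0=0110011010 Δ1=1110011010 | 1Δ

no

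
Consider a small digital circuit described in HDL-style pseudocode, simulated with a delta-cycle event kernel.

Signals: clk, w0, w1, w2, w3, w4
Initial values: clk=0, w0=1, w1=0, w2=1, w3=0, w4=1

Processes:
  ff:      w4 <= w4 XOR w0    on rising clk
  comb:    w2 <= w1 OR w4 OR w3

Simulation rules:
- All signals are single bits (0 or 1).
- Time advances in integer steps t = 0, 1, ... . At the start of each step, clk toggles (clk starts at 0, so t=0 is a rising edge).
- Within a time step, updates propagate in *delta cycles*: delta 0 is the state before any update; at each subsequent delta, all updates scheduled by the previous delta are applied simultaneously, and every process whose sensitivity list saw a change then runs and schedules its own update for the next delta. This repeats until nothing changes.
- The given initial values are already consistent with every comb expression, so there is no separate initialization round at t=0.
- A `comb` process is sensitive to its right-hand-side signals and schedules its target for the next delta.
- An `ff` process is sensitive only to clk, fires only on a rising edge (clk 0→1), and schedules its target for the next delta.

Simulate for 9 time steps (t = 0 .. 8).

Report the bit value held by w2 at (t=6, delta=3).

1

t=0 Δ0: w0=1 w1=0 w3=0 w4=1 w2=1 clk=0
  Δ1: clk:0→1
  Δ2: w4:1→0
  Δ3: w2:1→0
  (3Δ to stable)
t=1 Δ0: w0=1 w1=0 w3=0 w4=0 w2=0 clk=1
  Δ1: clk:1→0
  (1Δ to stable)
t=2 Δ0: w0=1 w1=0 w3=0 w4=0 w2=0 clk=0
  Δ1: clk:0→1
  Δ2: w4:0→1
  Δ3: w2:0→1
  (3Δ to stable)
t=3 Δ0: w0=1 w1=0 w3=0 w4=1 w2=1 clk=1
  Δ1: clk:1→0
  (1Δ to stable)
t=4 Δ0: w0=1 w1=0 w3=0 w4=1 w2=1 clk=0
  Δ1: clk:0→1
  Δ2: w4:1→0
  Δ3: w2:1→0
  (3Δ to stable)
t=5 Δ0: w0=1 w1=0 w3=0 w4=0 w2=0 clk=1
  Δ1: clk:1→0
  (1Δ to stable)
t=6 Δ0: w0=1 w1=0 w3=0 w4=0 w2=0 clk=0
  Δ1: clk:0→1
  Δ2: w4:0→1
  Δ3: w2:0→1
  (3Δ to stable)
t=7 Δ0: w0=1 w1=0 w3=0 w4=1 w2=1 clk=1
  Δ1: clk:1→0
  (1Δ to stable)
t=8 Δ0: w0=1 w1=0 w3=0 w4=1 w2=1 clk=0
  Δ1: clk:0→1
  Δ2: w4:1→0
  Δ3: w2:1→0
  (3Δ to stable)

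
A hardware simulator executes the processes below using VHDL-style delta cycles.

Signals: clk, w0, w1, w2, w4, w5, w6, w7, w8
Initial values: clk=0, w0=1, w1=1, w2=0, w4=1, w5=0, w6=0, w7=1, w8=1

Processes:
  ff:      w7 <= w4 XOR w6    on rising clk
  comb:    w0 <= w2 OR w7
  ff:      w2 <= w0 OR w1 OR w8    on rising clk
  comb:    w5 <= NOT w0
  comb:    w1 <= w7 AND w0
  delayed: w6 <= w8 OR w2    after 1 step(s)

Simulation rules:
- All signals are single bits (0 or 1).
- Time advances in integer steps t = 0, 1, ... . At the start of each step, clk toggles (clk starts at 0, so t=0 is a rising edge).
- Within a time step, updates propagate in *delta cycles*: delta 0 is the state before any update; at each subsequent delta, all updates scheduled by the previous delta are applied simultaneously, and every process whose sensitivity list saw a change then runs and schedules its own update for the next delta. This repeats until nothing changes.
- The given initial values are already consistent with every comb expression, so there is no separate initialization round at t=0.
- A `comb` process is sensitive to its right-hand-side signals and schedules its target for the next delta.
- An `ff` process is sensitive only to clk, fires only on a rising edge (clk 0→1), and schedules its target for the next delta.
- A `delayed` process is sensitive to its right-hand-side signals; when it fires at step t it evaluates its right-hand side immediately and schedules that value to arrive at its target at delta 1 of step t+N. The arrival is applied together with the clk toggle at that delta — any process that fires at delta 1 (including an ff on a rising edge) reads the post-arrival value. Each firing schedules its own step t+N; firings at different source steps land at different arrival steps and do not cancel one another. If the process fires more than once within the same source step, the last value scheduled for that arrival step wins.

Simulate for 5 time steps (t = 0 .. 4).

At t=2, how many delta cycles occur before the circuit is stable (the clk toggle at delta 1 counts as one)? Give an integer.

3

t=0 Δ0: w8=1 w2=0 w6=0 clk=0 w7=1 w1=1 w4=1 w5=0 w0=1
  Δ1: clk:0→1
  Δ2: w2:0→1
  (2Δ to stable)
t=1 Δ0: w8=1 w2=1 w6=0 clk=1 w7=1 w1=1 w4=1 w5=0 w0=1
  Δ1: w6:0→1, clk:1→0
  (1Δ to stable)
t=2 Δ0: w8=1 w2=1 w6=1 clk=0 w7=1 w1=1 w4=1 w5=0 w0=1
  Δ1: clk:0→1
  Δ2: w7:1→0
  Δ3: w1:1→0
  (3Δ to stable)
t=3 Δ0: w8=1 w2=1 w6=1 clk=1 w7=0 w1=0 w4=1 w5=0 w0=1
  Δ1: clk:1→0
  (1Δ to stable)
t=4 Δ0: w8=1 w2=1 w6=1 clk=0 w7=0 w1=0 w4=1 w5=0 w0=1
  Δ1: clk:0→1
  (1Δ to stable)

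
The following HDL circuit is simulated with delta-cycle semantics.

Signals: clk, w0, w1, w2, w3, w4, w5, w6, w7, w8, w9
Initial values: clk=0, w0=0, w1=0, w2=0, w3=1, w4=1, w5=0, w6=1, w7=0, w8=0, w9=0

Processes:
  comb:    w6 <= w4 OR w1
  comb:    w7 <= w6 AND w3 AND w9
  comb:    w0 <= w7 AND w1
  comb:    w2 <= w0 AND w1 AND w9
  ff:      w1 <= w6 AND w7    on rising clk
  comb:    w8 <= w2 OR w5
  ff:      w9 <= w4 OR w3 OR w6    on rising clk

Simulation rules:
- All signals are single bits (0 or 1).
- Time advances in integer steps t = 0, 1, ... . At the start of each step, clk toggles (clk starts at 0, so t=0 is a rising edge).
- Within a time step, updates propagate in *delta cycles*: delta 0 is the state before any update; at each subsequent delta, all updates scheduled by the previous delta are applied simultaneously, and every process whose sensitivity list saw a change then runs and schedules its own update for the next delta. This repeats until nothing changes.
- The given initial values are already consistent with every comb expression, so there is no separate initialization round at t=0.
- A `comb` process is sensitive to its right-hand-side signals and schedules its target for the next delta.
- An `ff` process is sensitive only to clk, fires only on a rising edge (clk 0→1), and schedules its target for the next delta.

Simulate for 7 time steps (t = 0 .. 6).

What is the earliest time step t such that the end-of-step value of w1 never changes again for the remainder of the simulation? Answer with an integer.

t=0 Δ0: w7=0 w8=0 w9=0 w4=1 w0=0 w1=0 w6=1 w2=0 w3=1 w5=0 clk=0
  Δ1: clk:0→1
  Δ2: w9:0→1
  Δ3: w7:0→1
  (3Δ to stable)
t=1 Δ0: w7=1 w8=0 w9=1 w4=1 w0=0 w1=0 w6=1 w2=0 w3=1 w5=0 clk=1
  Δ1: clk:1→0
  (1Δ to stable)
t=2 Δ0: w7=1 w8=0 w9=1 w4=1 w0=0 w1=0 w6=1 w2=0 w3=1 w5=0 clk=0
  Δ1: clk:0→1
  Δ2: w1:0→1
  Δ3: w0:0→1
  Δ4: w2:0→1
  Δ5: w8:0→1
  (5Δ to stable)
t=3 Δ0: w7=1 w8=1 w9=1 w4=1 w0=1 w1=1 w6=1 w2=1 w3=1 w5=0 clk=1
  Δ1: clk:1→0
  (1Δ to stable)
t=4 Δ0: w7=1 w8=1 w9=1 w4=1 w0=1 w1=1 w6=1 w2=1 w3=1 w5=0 clk=0
  Δ1: clk:0→1
  (1Δ to stable)
t=5 Δ0: w7=1 w8=1 w9=1 w4=1 w0=1 w1=1 w6=1 w2=1 w3=1 w5=0 clk=1
  Δ1: clk:1→0
  (1Δ to stable)
t=6 Δ0: w7=1 w8=1 w9=1 w4=1 w0=1 w1=1 w6=1 w2=1 w3=1 w5=0 clk=0
  Δ1: clk:0→1
  (1Δ to stable)

2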